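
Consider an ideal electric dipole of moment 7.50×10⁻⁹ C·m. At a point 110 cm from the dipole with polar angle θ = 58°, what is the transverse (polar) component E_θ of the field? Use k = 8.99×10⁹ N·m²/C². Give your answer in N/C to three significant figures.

For a dipole, E_θ = (kp sinθ)/r³.
kp/r³ = (8.99×10⁹)(7.50×10⁻⁹)/(1.10)³ = 50.66 N/C.
E_θ = 50.66·sin58° = 42.96 N/C.

E_θ ≈ 43.0 N/C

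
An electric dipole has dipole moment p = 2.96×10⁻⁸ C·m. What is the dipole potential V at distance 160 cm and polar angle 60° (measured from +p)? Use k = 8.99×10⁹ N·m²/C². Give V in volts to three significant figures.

The dipole potential is V = kp cosθ / r².
V = (8.99×10⁹)(2.96×10⁻⁸)·cos60° / (1.60)² = 51.97 V.

V ≈ 52.0 V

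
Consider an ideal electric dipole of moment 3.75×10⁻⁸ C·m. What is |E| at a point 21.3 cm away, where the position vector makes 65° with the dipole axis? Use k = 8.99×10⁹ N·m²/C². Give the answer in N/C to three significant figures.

E ≈ 4.32×10⁴ N/C

At angle θ the dipole field magnitude is E = (kp/r³)·√(1 + 3cos²θ).
kp/r³ = (8.99×10⁹)(3.75×10⁻⁸) / (0.213)³ = 3.489×10⁴ N/C.
√(1 + 3cos²65°) = √(1 + 3·0.1786) = √1.5358 ≈ 1.2393.
E ≈ 3.489×10⁴ × 1.239 = 4.323×10⁴ N/C.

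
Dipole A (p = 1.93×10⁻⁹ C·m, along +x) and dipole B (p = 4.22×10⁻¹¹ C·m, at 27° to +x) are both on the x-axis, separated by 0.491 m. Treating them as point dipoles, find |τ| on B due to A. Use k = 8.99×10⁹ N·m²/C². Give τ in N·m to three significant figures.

τ ≈ 5.62×10⁻⁹ N·m

The second dipole sits on the axis of the first, so the field there is axial: E₁ = 2kp₁/r³ along +x.
E₁ = 2(8.99×10⁹)(1.93×10⁻⁹)/(0.491)³ = 293.2 N/C.
Torque on the second dipole: τ = p₂ E₁ sinθ.
τ = (4.22×10⁻¹¹)(293.2)·sin27° = 5.616×10⁻⁹ N·m.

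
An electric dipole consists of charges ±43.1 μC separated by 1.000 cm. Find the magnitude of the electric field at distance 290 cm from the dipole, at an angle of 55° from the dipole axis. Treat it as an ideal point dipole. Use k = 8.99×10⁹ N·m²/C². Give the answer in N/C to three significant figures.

E ≈ 224 N/C

Dipole moment p = qd = (4.31×10⁻⁵ C)(0.0100 m) = 4.31×10⁻⁷ C·m.
At angle θ the dipole field magnitude is E = (kp/r³)·√(1 + 3cos²θ).
kp/r³ = (8.99×10⁹)(4.31×10⁻⁷) / (2.90)³ = 158.9 N/C.
√(1 + 3cos²55°) = √(1 + 3·0.3290) = √1.9870 ≈ 1.4096.
E ≈ 158.9 × 1.410 = 223.9 N/C.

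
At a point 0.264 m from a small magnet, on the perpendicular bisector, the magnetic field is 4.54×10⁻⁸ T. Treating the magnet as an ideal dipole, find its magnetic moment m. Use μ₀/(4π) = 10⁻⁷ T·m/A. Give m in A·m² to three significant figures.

m ≈ 0.00835 A·m²

In the equatorial plane B = (μ₀/4π)·m/r³, so m = Br³·4π/(μ₀).
m = (4.54×10⁻⁸)·(0.264)³ / (10⁻⁷) = 0.008353 A·m².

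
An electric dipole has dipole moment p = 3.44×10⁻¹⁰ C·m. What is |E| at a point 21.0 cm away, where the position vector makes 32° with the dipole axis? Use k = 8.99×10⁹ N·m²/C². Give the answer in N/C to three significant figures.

E ≈ 593 N/C

At angle θ the dipole field magnitude is E = (kp/r³)·√(1 + 3cos²θ).
kp/r³ = (8.99×10⁹)(3.44×10⁻¹⁰) / (0.210)³ = 333.9 N/C.
√(1 + 3cos²32°) = √(1 + 3·0.7192) = √3.1576 ≈ 1.7770.
E ≈ 333.9 × 1.777 = 593.4 N/C.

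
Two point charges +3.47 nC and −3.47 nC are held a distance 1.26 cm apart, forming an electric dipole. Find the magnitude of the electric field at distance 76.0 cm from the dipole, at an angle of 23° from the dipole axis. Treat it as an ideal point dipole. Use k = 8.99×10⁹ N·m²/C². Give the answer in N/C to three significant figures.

Dipole moment p = qd = (3.47×10⁻⁹ C)(0.0126 m) = 4.372×10⁻¹¹ C·m.
At angle θ the dipole field magnitude is E = (kp/r³)·√(1 + 3cos²θ).
kp/r³ = (8.99×10⁹)(4.372×10⁻¹¹) / (0.760)³ = 0.8954 N/C.
√(1 + 3cos²23°) = √(1 + 3·0.8473) = √3.5420 ≈ 1.8820.
E ≈ 0.8954 × 1.882 = 1.685 N/C.

E ≈ 1.69 N/C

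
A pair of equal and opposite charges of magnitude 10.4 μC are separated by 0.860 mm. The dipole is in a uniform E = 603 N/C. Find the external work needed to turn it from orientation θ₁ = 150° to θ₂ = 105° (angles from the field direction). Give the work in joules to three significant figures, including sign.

Dipole moment p = qd = (1.04×10⁻⁵ C)(8.60×10⁻⁴ m) = 8.944×10⁻⁹ C·m.
W_ext = ΔU = U(θ₂) − U(θ₁) = −pE cosθ₂ − (−pE cosθ₁) = pE(cosθ₁ − cosθ₂).
W = (8.944×10⁻⁹)(603)·(cos150° − cos105°) = (5.393×10⁻⁶)·(-0.6072) = -3.275×10⁻⁶ J.

W ≈ -3.27×10⁻⁶ J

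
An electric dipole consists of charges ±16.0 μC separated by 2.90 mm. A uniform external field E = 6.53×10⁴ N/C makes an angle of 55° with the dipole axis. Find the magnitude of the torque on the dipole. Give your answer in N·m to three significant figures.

τ ≈ 0.00248 N·m

Dipole moment p = qd = (1.60×10⁻⁵ C)(0.00290 m) = 4.64×10⁻⁸ C·m.
Torque on an electric dipole: τ = pE sinθ.
τ = (4.64×10⁻⁸)(6.53×10⁴)·sin55° = 0.002482 N·m.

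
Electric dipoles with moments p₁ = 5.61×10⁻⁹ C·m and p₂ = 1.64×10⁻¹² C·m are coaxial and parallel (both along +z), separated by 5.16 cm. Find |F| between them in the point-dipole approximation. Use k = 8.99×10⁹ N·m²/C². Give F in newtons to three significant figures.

F ≈ 7.00×10⁻⁵ N

On-axis field of dipole 1 at distance r: E = 2kp₁/r³. Force on dipole 2 is F = p₂·dE/dr (gradient along axis).
dE/dr = −6kp₁/r⁴, so |F| = 6kp₁p₂/r⁴ (attractive for aligned moments).
F = 6(8.99×10⁹)(5.61×10⁻⁹)(1.64×10⁻¹²)/(0.0516)⁴ = 7.000×10⁻⁵ N.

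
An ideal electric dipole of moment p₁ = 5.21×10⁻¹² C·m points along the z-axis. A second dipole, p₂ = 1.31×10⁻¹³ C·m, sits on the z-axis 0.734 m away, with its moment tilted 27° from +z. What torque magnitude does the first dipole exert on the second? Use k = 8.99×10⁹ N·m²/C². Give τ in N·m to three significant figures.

The second dipole sits on the axis of the first, so the field there is axial: E₁ = 2kp₁/r³ along +z.
E₁ = 2(8.99×10⁹)(5.21×10⁻¹²)/(0.734)³ = 0.2369 N/C.
Torque on the second dipole: τ = p₂ E₁ sinθ.
τ = (1.31×10⁻¹³)(0.2369)·sin27° = 1.409×10⁻¹⁴ N·m.

τ ≈ 1.41×10⁻¹⁴ N·m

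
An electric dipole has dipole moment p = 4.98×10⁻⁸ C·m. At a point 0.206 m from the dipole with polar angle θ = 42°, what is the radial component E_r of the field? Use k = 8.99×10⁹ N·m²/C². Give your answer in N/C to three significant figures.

E_r ≈ 7.61×10⁴ N/C

For a dipole, E_r = (2kp cosθ)/r³.
kp/r³ = (8.99×10⁹)(4.98×10⁻⁸)/(0.206)³ = 5.121×10⁴ N/C.
E_r = 2·5.121×10⁴·cos42° = 7.612×10⁴ N/C.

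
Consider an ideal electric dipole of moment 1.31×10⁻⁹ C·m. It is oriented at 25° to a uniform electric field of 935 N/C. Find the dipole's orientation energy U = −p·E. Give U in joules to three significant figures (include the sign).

U ≈ -1.11×10⁻⁶ J

U = −p·E = −pE cosθ.
U = −(1.31×10⁻⁹)(935)·cos25° = -1.110×10⁻⁶ J.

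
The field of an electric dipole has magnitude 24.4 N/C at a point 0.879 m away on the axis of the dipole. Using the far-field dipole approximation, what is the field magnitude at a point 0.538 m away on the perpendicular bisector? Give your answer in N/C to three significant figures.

Dipole fields scale as 1/r³ in the far field.
The axial field is twice the equatorial field at the same r, so the geometry factor is 1/2.
E₂ = E₁ · (1/2) · (r₁/r₂)³ = 24.4 · 0.5 · (0.879/0.538)³.
(r₁/r₂)³ = (1.634)³ = 4.361.
E₂ ≈ 53.21 N/C.

E ≈ 53.2 N/C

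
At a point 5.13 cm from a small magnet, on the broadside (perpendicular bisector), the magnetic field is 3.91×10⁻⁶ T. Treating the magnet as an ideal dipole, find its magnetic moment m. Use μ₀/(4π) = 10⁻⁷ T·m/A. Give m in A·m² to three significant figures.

In the equatorial plane B = (μ₀/4π)·m/r³, so m = Br³·4π/(μ₀).
m = (3.91×10⁻⁶)·(0.0513)³ / (10⁻⁷) = 0.005279 A·m².

m ≈ 0.00528 A·m²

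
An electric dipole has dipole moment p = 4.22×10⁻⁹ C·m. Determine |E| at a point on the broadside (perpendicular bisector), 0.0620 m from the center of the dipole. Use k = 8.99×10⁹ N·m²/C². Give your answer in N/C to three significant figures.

E ≈ 1.59×10⁵ N/C

In the equatorial plane E = kp/r³.
E = (8.99×10⁹)(4.22×10⁻⁹) / (0.0620)³ = 1.592×10⁵ N/C.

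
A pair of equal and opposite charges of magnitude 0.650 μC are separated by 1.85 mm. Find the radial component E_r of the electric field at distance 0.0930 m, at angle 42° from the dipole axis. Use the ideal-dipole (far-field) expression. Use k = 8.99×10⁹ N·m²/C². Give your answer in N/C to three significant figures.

Dipole moment p = qd = (6.50×10⁻⁷ C)(0.00185 m) = 1.203×10⁻⁹ C·m.
For a dipole, E_r = (2kp cosθ)/r³.
kp/r³ = (8.99×10⁹)(1.203×10⁻⁹)/(0.0930)³ = 1.345×10⁴ N/C.
E_r = 2·1.345×10⁴·cos42° = 1.998×10⁴ N/C.

E_r ≈ 2.00×10⁴ N/C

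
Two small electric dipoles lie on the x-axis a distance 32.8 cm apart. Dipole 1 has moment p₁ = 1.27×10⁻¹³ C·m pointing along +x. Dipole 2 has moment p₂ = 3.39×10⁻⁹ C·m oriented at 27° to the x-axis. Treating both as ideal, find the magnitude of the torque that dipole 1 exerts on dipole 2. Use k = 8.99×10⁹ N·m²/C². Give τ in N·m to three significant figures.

The second dipole sits on the axis of the first, so the field there is axial: E₁ = 2kp₁/r³ along +x.
E₁ = 2(8.99×10⁹)(1.27×10⁻¹³)/(0.328)³ = 0.06471 N/C.
Torque on the second dipole: τ = p₂ E₁ sinθ.
τ = (3.39×10⁻⁹)(0.06471)·sin27° = 9.959×10⁻¹¹ N·m.

τ ≈ 9.96×10⁻¹¹ N·m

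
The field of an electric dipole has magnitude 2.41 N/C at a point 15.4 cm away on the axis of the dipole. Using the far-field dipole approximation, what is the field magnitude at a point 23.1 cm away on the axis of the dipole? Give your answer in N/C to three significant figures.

E ≈ 0.714 N/C

Dipole fields scale as 1/r³ in the far field; the geometry is the same at both points.
E₂ = E₁ · (r₁/r₂)³ = 2.41 · (15.4/23.1)³.
(r₁/r₂)³ = (0.6667)³ = 0.2963.
E₂ ≈ 0.7141 N/C.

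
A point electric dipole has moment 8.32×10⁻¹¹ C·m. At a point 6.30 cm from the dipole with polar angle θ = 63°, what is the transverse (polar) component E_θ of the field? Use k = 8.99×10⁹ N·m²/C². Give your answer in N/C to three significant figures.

For a dipole, E_θ = (kp sinθ)/r³.
kp/r³ = (8.99×10⁹)(8.32×10⁻¹¹)/(0.0630)³ = 2991 N/C.
E_θ = 2991·sin63° = 2665 N/C.

E_θ ≈ 2670 N/C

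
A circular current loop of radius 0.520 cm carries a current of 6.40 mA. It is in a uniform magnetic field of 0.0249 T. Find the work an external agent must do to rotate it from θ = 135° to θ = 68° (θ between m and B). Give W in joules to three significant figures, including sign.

W ≈ -1.46×10⁻⁸ J

Magnetic moment m = IA = Iπa² = (0.00640)·π·(0.00520)² = 5.437×10⁻⁷ A·m².
W_ext = ΔU = −mB cosθ₂ + mB cosθ₁ = mB(cosθ₁ − cosθ₂).
W = (5.437×10⁻⁷)(0.0249)·(cos135° − cos68°) = (1.354×10⁻⁸)·(-1.0817) = -1.464×10⁻⁸ J.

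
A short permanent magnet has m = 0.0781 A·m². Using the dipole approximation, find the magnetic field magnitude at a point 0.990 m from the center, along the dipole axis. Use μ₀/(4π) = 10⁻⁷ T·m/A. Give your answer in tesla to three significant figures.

B ≈ 1.61×10⁻⁸ T

On axis B = (μ₀/4π)·2m/r³.
B = 2·(10⁻⁷)·(0.0781) / (0.990)³ = 1.610×10⁻⁸ T.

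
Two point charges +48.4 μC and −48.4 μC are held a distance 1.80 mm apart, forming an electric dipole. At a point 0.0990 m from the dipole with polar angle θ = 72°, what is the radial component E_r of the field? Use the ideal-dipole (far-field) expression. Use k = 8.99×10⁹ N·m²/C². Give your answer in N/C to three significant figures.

E_r ≈ 4.99×10⁵ N/C

Dipole moment p = qd = (4.84×10⁻⁵ C)(0.00180 m) = 8.712×10⁻⁸ C·m.
For a dipole, E_r = (2kp cosθ)/r³.
kp/r³ = (8.99×10⁹)(8.712×10⁻⁸)/(0.0990)³ = 8.072×10⁵ N/C.
E_r = 2·8.072×10⁵·cos72° = 4.989×10⁵ N/C.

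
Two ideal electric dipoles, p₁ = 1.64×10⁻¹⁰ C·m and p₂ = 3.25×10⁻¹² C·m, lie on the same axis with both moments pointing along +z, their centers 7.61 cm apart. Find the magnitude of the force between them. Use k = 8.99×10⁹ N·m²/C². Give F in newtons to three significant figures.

On-axis field of dipole 1 at distance r: E = 2kp₁/r³. Force on dipole 2 is F = p₂·dE/dr (gradient along axis).
dE/dr = −6kp₁/r⁴, so |F| = 6kp₁p₂/r⁴ (attractive for aligned moments).
F = 6(8.99×10⁹)(1.64×10⁻¹⁰)(3.25×10⁻¹²)/(0.0761)⁴ = 8.572×10⁻⁷ N.

F ≈ 8.57×10⁻⁷ N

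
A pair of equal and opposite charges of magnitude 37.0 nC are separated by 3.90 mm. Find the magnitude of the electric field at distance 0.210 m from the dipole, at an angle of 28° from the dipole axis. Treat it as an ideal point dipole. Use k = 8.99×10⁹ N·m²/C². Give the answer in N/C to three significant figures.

E ≈ 256 N/C

Dipole moment p = qd = (3.70×10⁻⁸ C)(0.00390 m) = 1.443×10⁻¹⁰ C·m.
At angle θ the dipole field magnitude is E = (kp/r³)·√(1 + 3cos²θ).
kp/r³ = (8.99×10⁹)(1.443×10⁻¹⁰) / (0.210)³ = 140.1 N/C.
√(1 + 3cos²28°) = √(1 + 3·0.7796) = √3.3388 ≈ 1.8272.
E ≈ 140.1 × 1.827 = 256.0 N/C.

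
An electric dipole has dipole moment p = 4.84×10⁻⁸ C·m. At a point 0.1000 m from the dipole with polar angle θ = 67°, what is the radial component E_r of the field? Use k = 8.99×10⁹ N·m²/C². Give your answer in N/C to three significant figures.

For a dipole, E_r = (2kp cosθ)/r³.
kp/r³ = (8.99×10⁹)(4.84×10⁻⁸)/(0.100)³ = 4.351×10⁵ N/C.
E_r = 2·4.351×10⁵·cos67° = 3.400×10⁵ N/C.

E_r ≈ 3.40×10⁵ N/C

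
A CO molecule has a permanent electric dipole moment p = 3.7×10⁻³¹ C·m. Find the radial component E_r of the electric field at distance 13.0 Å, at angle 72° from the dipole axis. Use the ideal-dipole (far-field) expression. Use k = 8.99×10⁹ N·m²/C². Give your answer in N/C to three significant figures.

E_r ≈ 9.36×10⁵ N/C

For a dipole, E_r = (2kp cosθ)/r³.
kp/r³ = (8.99×10⁹)(3.70×10⁻³¹)/(1.30×10⁻⁹)³ = 1.514×10⁶ N/C.
E_r = 2·1.514×10⁶·cos72° = 9.357×10⁵ N/C.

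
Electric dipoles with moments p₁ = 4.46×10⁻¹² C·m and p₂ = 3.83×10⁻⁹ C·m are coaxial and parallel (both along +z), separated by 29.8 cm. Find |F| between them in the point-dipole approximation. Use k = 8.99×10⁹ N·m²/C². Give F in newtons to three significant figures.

On-axis field of dipole 1 at distance r: E = 2kp₁/r³. Force on dipole 2 is F = p₂·dE/dr (gradient along axis).
dE/dr = −6kp₁/r⁴, so |F| = 6kp₁p₂/r⁴ (attractive for aligned moments).
F = 6(8.99×10⁹)(4.46×10⁻¹²)(3.83×10⁻⁹)/(0.298)⁴ = 1.168×10⁻⁷ N.

F ≈ 1.17×10⁻⁷ N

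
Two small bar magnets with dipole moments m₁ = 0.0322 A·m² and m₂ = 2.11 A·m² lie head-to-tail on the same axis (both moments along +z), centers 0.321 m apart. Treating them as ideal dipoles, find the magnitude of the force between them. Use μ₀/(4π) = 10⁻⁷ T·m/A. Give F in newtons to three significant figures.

On-axis B of dipole 1: B = (μ₀/4π)·2m₁/r³. Force on dipole 2: F = m₂·dB/dr.
dB/dr = −(μ₀/4π)·6m₁/r⁴, so |F| = (μ₀/4π)·6m₁m₂/r⁴.
F = 6(10⁻⁷)(0.0322)(2.11)/(0.321)⁴ = 3.839×10⁻⁶ N.

F ≈ 3.84×10⁻⁶ N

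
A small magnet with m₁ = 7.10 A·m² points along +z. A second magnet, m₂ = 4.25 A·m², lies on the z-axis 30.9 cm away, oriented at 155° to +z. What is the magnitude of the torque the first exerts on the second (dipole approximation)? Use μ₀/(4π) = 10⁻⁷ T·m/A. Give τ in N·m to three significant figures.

Dipole B is on the axis of dipole A, so B₁ there is axial: B₁ = (μ₀/4π)·2m₁/r³ along +z.
B₁ = 2(10⁻⁷)(7.10)/(0.309)³ = 4.813×10⁻⁵ T.
τ = m₂ B₁ sinθ.
τ = (4.25)(4.813×10⁻⁵)·sin155° = 8.645×10⁻⁵ N·m.

τ ≈ 8.64×10⁻⁵ N·m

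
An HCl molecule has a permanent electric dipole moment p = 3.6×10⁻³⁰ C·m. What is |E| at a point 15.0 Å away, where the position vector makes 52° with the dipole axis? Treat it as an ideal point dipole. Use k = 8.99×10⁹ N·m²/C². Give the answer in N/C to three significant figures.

E ≈ 1.40×10⁷ N/C

At angle θ the dipole field magnitude is E = (kp/r³)·√(1 + 3cos²θ).
kp/r³ = (8.99×10⁹)(3.60×10⁻³⁰) / (1.50×10⁻⁹)³ = 9.589×10⁶ N/C.
√(1 + 3cos²52°) = √(1 + 3·0.3790) = √2.1371 ≈ 1.4619.
E ≈ 9.589×10⁶ × 1.462 = 1.402×10⁷ N/C.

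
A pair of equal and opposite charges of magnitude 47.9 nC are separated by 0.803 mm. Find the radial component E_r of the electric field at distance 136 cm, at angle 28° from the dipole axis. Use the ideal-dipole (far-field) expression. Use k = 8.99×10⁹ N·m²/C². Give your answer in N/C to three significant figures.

Dipole moment p = qd = (4.79×10⁻⁸ C)(8.03×10⁻⁴ m) = 3.846×10⁻¹¹ C·m.
For a dipole, E_r = (2kp cosθ)/r³.
kp/r³ = (8.99×10⁹)(3.846×10⁻¹¹)/(1.36)³ = 0.1375 N/C.
E_r = 2·0.1375·cos28° = 0.2427 N/C.

E_r ≈ 0.243 N/C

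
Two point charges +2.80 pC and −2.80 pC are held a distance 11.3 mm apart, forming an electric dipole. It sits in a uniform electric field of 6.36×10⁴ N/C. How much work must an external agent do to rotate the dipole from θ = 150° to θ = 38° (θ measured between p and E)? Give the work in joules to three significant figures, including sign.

Dipole moment p = qd = (2.80×10⁻¹² C)(0.0113 m) = 3.164×10⁻¹⁴ C·m.
W_ext = ΔU = U(θ₂) − U(θ₁) = −pE cosθ₂ − (−pE cosθ₁) = pE(cosθ₁ − cosθ₂).
W = (3.164×10⁻¹⁴)(6.36×10⁴)·(cos150° − cos38°) = (2.012×10⁻⁹)·(-1.6540) = -3.328×10⁻⁹ J.

W ≈ -3.33×10⁻⁹ J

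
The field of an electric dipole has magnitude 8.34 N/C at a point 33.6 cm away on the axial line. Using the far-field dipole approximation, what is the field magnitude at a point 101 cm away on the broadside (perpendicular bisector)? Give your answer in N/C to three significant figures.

E ≈ 0.154 N/C

Dipole fields scale as 1/r³ in the far field.
The axial field is twice the equatorial field at the same r, so the geometry factor is 1/2.
E₂ = E₁ · (1/2) · (r₁/r₂)³ = 8.34 · 0.5 · (33.6/101)³.
(r₁/r₂)³ = (0.3327)³ = 0.03682.
E₂ ≈ 0.1535 N/C.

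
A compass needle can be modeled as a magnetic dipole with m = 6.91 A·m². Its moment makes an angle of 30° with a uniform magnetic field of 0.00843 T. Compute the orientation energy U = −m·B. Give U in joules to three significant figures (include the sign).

U = −m·B = −mB cosθ.
U = −(6.91)(0.00843)·cos30° = -0.05045 J.

U ≈ -0.0504 J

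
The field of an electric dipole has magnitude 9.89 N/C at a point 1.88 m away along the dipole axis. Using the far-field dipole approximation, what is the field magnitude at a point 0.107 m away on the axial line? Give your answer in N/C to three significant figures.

E ≈ 5.36×10⁴ N/C

Dipole fields scale as 1/r³ in the far field; the geometry is the same at both points.
E₂ = E₁ · (r₁/r₂)³ = 9.89 · (1.88/0.107)³.
(r₁/r₂)³ = (17.57)³ = 5424.
E₂ ≈ 5.364×10⁴ N/C.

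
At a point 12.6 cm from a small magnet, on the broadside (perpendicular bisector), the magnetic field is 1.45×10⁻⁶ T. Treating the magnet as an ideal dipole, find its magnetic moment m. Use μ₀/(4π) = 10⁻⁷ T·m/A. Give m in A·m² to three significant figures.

In the equatorial plane B = (μ₀/4π)·m/r³, so m = Br³·4π/(μ₀).
m = (1.45×10⁻⁶)·(0.126)³ / (10⁻⁷) = 0.02901 A·m².

m ≈ 0.0290 A·m²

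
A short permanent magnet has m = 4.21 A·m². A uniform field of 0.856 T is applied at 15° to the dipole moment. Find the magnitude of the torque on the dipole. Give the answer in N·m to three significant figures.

τ ≈ 0.933 N·m

Torque on a magnetic dipole: τ = mB sinθ.
τ = (4.21)(0.856)·sin15° = 0.9327 N·m.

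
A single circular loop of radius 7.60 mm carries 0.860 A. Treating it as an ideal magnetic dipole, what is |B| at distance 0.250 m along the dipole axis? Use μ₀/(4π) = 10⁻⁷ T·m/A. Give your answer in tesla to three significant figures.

Magnetic moment m = IA = Iπa² = (0.860)·π·(0.00760)² = 1.561×10⁻⁴ A·m².
On axis B = (μ₀/4π)·2m/r³.
B = 2·(10⁻⁷)·(1.561×10⁻⁴) / (0.250)³ = 1.998×10⁻⁹ T.

B ≈ 2.00×10⁻⁹ T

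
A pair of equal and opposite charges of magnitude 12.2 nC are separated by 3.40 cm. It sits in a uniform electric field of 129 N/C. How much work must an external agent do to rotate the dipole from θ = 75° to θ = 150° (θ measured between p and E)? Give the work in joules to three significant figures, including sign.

Dipole moment p = qd = (1.22×10⁻⁸ C)(0.0340 m) = 4.148×10⁻¹⁰ C·m.
W_ext = ΔU = U(θ₂) − U(θ₁) = −pE cosθ₂ − (−pE cosθ₁) = pE(cosθ₁ − cosθ₂).
W = (4.148×10⁻¹⁰)(129)·(cos75° − cos150°) = (5.351×10⁻⁸)·(+1.1248) = 6.019×10⁻⁸ J.

W ≈ 6.02×10⁻⁸ J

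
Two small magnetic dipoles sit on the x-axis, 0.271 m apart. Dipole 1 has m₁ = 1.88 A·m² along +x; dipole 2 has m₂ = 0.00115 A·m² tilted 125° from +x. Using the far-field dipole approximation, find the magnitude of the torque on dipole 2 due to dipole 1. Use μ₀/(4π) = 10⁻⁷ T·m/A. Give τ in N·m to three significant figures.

τ ≈ 1.78×10⁻⁸ N·m

Dipole B is on the axis of dipole A, so B₁ there is axial: B₁ = (μ₀/4π)·2m₁/r³ along +x.
B₁ = 2(10⁻⁷)(1.88)/(0.271)³ = 1.889×10⁻⁵ T.
τ = m₂ B₁ sinθ.
τ = (0.00115)(1.889×10⁻⁵)·sin125° = 1.780×10⁻⁸ N·m.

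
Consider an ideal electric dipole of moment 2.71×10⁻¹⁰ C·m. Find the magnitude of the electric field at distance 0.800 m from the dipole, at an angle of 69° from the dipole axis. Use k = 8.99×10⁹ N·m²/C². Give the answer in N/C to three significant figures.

At angle θ the dipole field magnitude is E = (kp/r³)·√(1 + 3cos²θ).
kp/r³ = (8.99×10⁹)(2.71×10⁻¹⁰) / (0.800)³ = 4.758 N/C.
√(1 + 3cos²69°) = √(1 + 3·0.1284) = √1.3853 ≈ 1.1770.
E ≈ 4.758 × 1.177 = 5.601 N/C.

E ≈ 5.60 N/C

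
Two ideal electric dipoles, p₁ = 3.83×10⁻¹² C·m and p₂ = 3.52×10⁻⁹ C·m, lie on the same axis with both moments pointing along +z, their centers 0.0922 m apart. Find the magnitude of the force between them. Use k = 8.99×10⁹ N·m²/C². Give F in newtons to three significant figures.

On-axis field of dipole 1 at distance r: E = 2kp₁/r³. Force on dipole 2 is F = p₂·dE/dr (gradient along axis).
dE/dr = −6kp₁/r⁴, so |F| = 6kp₁p₂/r⁴ (attractive for aligned moments).
F = 6(8.99×10⁹)(3.83×10⁻¹²)(3.52×10⁻⁹)/(0.0922)⁴ = 1.006×10⁻⁵ N.

F ≈ 1.01×10⁻⁵ N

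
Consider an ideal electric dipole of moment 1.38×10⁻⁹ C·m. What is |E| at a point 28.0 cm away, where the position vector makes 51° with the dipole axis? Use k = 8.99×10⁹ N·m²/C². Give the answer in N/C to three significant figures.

E ≈ 836 N/C

At angle θ the dipole field magnitude is E = (kp/r³)·√(1 + 3cos²θ).
kp/r³ = (8.99×10⁹)(1.38×10⁻⁹) / (0.280)³ = 565.2 N/C.
√(1 + 3cos²51°) = √(1 + 3·0.3960) = √2.1881 ≈ 1.4792.
E ≈ 565.2 × 1.479 = 836.0 N/C.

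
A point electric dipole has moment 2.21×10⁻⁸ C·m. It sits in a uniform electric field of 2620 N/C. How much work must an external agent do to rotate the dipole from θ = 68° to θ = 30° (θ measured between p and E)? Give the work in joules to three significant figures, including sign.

W_ext = ΔU = U(θ₂) − U(θ₁) = −pE cosθ₂ − (−pE cosθ₁) = pE(cosθ₁ − cosθ₂).
W = (2.21×10⁻⁸)(2620)·(cos68° − cos30°) = (5.790×10⁻⁵)·(-0.4914) = -2.845×10⁻⁵ J.

W ≈ -2.85×10⁻⁵ J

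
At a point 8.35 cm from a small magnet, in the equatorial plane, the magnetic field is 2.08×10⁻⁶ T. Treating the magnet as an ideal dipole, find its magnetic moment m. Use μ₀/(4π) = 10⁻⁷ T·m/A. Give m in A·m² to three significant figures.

m ≈ 0.0121 A·m²

In the equatorial plane B = (μ₀/4π)·m/r³, so m = Br³·4π/(μ₀).
m = (2.08×10⁻⁶)·(0.0835)³ / (10⁻⁷) = 0.01211 A·m².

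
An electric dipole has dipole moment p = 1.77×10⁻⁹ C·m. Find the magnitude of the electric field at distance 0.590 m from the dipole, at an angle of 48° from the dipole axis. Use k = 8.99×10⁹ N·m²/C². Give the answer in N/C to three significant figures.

E ≈ 119 N/C

At angle θ the dipole field magnitude is E = (kp/r³)·√(1 + 3cos²θ).
kp/r³ = (8.99×10⁹)(1.77×10⁻⁹) / (0.590)³ = 77.48 N/C.
√(1 + 3cos²48°) = √(1 + 3·0.4477) = √2.3432 ≈ 1.5308.
E ≈ 77.48 × 1.531 = 118.6 N/C.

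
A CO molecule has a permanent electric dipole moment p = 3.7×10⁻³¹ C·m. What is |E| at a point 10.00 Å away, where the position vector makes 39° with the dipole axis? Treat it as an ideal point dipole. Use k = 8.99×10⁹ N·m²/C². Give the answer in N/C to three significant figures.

At angle θ the dipole field magnitude is E = (kp/r³)·√(1 + 3cos²θ).
kp/r³ = (8.99×10⁹)(3.70×10⁻³¹) / (1.00×10⁻⁹)³ = 3.326×10⁶ N/C.
√(1 + 3cos²39°) = √(1 + 3·0.6040) = √2.8119 ≈ 1.6769.
E ≈ 3.326×10⁶ × 1.677 = 5.578×10⁶ N/C.

E ≈ 5.58×10⁶ N/C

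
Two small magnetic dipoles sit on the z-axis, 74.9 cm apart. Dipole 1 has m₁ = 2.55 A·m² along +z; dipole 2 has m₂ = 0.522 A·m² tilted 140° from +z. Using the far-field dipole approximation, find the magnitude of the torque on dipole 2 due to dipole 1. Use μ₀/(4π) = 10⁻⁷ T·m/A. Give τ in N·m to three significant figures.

τ ≈ 4.07×10⁻⁷ N·m

Dipole B is on the axis of dipole A, so B₁ there is axial: B₁ = (μ₀/4π)·2m₁/r³ along +z.
B₁ = 2(10⁻⁷)(2.55)/(0.749)³ = 1.214×10⁻⁶ T.
τ = m₂ B₁ sinθ.
τ = (0.522)(1.214×10⁻⁶)·sin140° = 4.073×10⁻⁷ N·m.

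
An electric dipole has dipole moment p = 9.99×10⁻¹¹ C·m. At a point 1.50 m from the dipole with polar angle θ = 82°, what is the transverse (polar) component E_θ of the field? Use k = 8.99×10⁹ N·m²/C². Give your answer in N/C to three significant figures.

E_θ ≈ 0.264 N/C

For a dipole, E_θ = (kp sinθ)/r³.
kp/r³ = (8.99×10⁹)(9.99×10⁻¹¹)/(1.50)³ = 0.2661 N/C.
E_θ = 0.2661·sin82° = 0.2635 N/C.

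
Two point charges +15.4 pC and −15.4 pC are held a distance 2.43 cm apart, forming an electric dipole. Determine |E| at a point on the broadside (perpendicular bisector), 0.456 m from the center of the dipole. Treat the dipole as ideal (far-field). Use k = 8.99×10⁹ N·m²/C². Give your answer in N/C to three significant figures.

Dipole moment p = qd = (1.54×10⁻¹¹ C)(0.0243 m) = 3.742×10⁻¹³ C·m.
In the equatorial plane E = kp/r³.
E = (8.99×10⁹)(3.742×10⁻¹³) / (0.456)³ = 0.03548 N/C.

E ≈ 0.0355 N/C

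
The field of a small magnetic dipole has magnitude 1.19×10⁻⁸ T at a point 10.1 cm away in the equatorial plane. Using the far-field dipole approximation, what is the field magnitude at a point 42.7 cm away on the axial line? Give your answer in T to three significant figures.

B ≈ 3.15×10⁻¹⁰ T

Dipole fields scale as 1/r³ in the far field.
The axial field is twice the equatorial field at the same r, so the geometry factor is 2/1.
B₂ = B₁ · (2/1) · (r₁/r₂)³ = 1.19×10⁻⁸ · 2 · (10.1/42.7)³.
(r₁/r₂)³ = (0.2365)³ = 0.01323.
B₂ ≈ 3.150×10⁻¹⁰ T.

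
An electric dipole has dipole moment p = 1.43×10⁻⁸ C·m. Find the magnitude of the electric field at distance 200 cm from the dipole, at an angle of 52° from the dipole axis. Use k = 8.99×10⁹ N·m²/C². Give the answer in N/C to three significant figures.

At angle θ the dipole field magnitude is E = (kp/r³)·√(1 + 3cos²θ).
kp/r³ = (8.99×10⁹)(1.43×10⁻⁸) / (2.00)³ = 16.07 N/C.
√(1 + 3cos²52°) = √(1 + 3·0.3790) = √2.1371 ≈ 1.4619.
E ≈ 16.07 × 1.462 = 23.49 N/C.

E ≈ 23.5 N/C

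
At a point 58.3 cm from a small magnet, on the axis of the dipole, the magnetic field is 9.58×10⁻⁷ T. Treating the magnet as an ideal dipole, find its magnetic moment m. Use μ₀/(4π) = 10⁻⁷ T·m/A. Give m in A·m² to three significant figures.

On axis B = (μ₀/4π)·2m/r³, so m = Br³·4π/(μ₀·2).
m = (9.58×10⁻⁷)·(0.583)³ / (2·10⁻⁷) = 0.9492 A·m².

m ≈ 0.949 A·m²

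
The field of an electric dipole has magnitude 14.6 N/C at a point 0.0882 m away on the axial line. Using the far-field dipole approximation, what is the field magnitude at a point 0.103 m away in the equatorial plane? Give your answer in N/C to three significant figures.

E ≈ 4.58 N/C

Dipole fields scale as 1/r³ in the far field.
The axial field is twice the equatorial field at the same r, so the geometry factor is 1/2.
E₂ = E₁ · (1/2) · (r₁/r₂)³ = 14.6 · 0.5 · (0.0882/0.103)³.
(r₁/r₂)³ = (0.8563)³ = 0.6279.
E₂ ≈ 4.584 N/C.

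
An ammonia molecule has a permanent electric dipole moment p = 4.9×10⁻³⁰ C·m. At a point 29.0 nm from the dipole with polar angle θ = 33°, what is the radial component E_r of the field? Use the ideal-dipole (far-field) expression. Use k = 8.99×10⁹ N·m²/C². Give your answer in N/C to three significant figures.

E_r ≈ 3030 N/C

For a dipole, E_r = (2kp cosθ)/r³.
kp/r³ = (8.99×10⁹)(4.90×10⁻³⁰)/(2.90×10⁻⁸)³ = 1806 N/C.
E_r = 2·1806·cos33° = 3030 N/C.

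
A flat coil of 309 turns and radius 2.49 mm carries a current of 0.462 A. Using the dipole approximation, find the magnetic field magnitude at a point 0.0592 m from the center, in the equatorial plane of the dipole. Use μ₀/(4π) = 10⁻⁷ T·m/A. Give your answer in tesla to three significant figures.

B ≈ 1.34×10⁻⁶ T

m = NIA = NIπa² = 309·(0.462)·π·(0.00249)² = 0.002781 A·m².
In the equatorial plane B = (μ₀/4π)·m/r³ (half the axial value).
B = (10⁻⁷)·(0.002781) / (0.0592)³ = 1.340×10⁻⁶ T.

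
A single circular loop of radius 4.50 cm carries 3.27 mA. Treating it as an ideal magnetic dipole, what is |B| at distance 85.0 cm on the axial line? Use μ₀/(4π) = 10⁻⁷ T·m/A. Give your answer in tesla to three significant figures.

B ≈ 6.77×10⁻¹² T

Magnetic moment m = IA = Iπa² = (0.00327)·π·(0.0450)² = 2.08×10⁻⁵ A·m².
On axis B = (μ₀/4π)·2m/r³.
B = 2·(10⁻⁷)·(2.08×10⁻⁵) / (0.850)³ = 6.774×10⁻¹² T.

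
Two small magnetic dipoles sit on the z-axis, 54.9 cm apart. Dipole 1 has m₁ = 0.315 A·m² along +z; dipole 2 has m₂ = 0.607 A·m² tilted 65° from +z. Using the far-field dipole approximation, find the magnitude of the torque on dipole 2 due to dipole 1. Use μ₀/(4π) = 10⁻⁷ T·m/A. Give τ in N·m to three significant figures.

Dipole B is on the axis of dipole A, so B₁ there is axial: B₁ = (μ₀/4π)·2m₁/r³ along +z.
B₁ = 2(10⁻⁷)(0.315)/(0.549)³ = 3.807×10⁻⁷ T.
τ = m₂ B₁ sinθ.
τ = (0.607)(3.807×10⁻⁷)·sin65° = 2.095×10⁻⁷ N·m.

τ ≈ 2.09×10⁻⁷ N·m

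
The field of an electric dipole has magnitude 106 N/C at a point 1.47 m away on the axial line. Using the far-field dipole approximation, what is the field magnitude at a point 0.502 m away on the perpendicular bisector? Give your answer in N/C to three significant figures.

Dipole fields scale as 1/r³ in the far field.
The axial field is twice the equatorial field at the same r, so the geometry factor is 1/2.
E₂ = E₁ · (1/2) · (r₁/r₂)³ = 106 · 0.5 · (1.47/0.502)³.
(r₁/r₂)³ = (2.928)³ = 25.11.
E₂ ≈ 1331 N/C.

E ≈ 1330 N/C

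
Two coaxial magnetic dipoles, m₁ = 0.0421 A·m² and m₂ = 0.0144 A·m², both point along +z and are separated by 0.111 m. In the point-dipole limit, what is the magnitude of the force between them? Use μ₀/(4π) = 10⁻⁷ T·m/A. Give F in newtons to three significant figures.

F ≈ 2.40×10⁻⁶ N

On-axis B of dipole 1: B = (μ₀/4π)·2m₁/r³. Force on dipole 2: F = m₂·dB/dr.
dB/dr = −(μ₀/4π)·6m₁/r⁴, so |F| = (μ₀/4π)·6m₁m₂/r⁴.
F = 6(10⁻⁷)(0.0421)(0.0144)/(0.111)⁴ = 2.396×10⁻⁶ N.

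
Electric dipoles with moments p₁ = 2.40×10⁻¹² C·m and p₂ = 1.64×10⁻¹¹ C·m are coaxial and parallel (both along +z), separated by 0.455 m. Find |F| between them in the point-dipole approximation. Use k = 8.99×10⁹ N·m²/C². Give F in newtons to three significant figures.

On-axis field of dipole 1 at distance r: E = 2kp₁/r³. Force on dipole 2 is F = p₂·dE/dr (gradient along axis).
dE/dr = −6kp₁/r⁴, so |F| = 6kp₁p₂/r⁴ (attractive for aligned moments).
F = 6(8.99×10⁹)(2.40×10⁻¹²)(1.64×10⁻¹¹)/(0.455)⁴ = 4.954×10⁻¹¹ N.

F ≈ 4.95×10⁻¹¹ N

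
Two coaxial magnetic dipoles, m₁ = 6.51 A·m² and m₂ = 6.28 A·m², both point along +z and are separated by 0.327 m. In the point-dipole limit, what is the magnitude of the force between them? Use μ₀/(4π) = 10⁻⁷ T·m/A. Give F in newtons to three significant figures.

F ≈ 0.00215 N

On-axis B of dipole 1: B = (μ₀/4π)·2m₁/r³. Force on dipole 2: F = m₂·dB/dr.
dB/dr = −(μ₀/4π)·6m₁/r⁴, so |F| = (μ₀/4π)·6m₁m₂/r⁴.
F = 6(10⁻⁷)(6.51)(6.28)/(0.327)⁴ = 0.002145 N.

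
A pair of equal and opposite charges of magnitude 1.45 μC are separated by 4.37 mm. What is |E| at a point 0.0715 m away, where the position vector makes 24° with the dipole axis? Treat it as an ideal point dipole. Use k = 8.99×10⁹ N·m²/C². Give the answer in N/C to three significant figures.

Dipole moment p = qd = (1.45×10⁻⁶ C)(0.00437 m) = 6.337×10⁻⁹ C·m.
At angle θ the dipole field magnitude is E = (kp/r³)·√(1 + 3cos²θ).
kp/r³ = (8.99×10⁹)(6.337×10⁻⁹) / (0.0715)³ = 1.559×10⁵ N/C.
√(1 + 3cos²24°) = √(1 + 3·0.8346) = √3.5037 ≈ 1.8718.
E ≈ 1.559×10⁵ × 1.872 = 2.917×10⁵ N/C.

E ≈ 2.92×10⁵ N/C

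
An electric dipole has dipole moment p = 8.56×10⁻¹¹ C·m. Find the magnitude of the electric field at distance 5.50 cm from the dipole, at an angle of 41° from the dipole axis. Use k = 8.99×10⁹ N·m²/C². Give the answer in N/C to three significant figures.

E ≈ 7610 N/C

At angle θ the dipole field magnitude is E = (kp/r³)·√(1 + 3cos²θ).
kp/r³ = (8.99×10⁹)(8.56×10⁻¹¹) / (0.0550)³ = 4625 N/C.
√(1 + 3cos²41°) = √(1 + 3·0.5696) = √2.7088 ≈ 1.6458.
E ≈ 4625 × 1.646 = 7613 N/C.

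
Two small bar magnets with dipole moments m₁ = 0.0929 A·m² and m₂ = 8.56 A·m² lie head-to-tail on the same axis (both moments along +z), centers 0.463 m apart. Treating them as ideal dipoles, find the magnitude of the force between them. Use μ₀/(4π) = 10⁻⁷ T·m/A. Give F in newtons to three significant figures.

F ≈ 1.04×10⁻⁵ N

On-axis B of dipole 1: B = (μ₀/4π)·2m₁/r³. Force on dipole 2: F = m₂·dB/dr.
dB/dr = −(μ₀/4π)·6m₁/r⁴, so |F| = (μ₀/4π)·6m₁m₂/r⁴.
F = 6(10⁻⁷)(0.0929)(8.56)/(0.463)⁴ = 1.038×10⁻⁵ N.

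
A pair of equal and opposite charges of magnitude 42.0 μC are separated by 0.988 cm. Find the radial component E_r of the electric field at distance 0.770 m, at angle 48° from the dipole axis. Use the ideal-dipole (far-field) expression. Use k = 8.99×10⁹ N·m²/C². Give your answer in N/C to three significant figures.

E_r ≈ 1.09×10⁴ N/C

Dipole moment p = qd = (4.20×10⁻⁵ C)(0.00988 m) = 4.15×10⁻⁷ C·m.
For a dipole, E_r = (2kp cosθ)/r³.
kp/r³ = (8.99×10⁹)(4.15×10⁻⁷)/(0.770)³ = 8172 N/C.
E_r = 2·8172·cos48° = 1.094×10⁴ N/C.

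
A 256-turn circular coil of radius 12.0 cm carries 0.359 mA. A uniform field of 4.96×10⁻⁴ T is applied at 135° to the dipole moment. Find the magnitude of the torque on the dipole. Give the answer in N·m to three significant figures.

m = NIA = NIπa² = 256·(3.59×10⁻⁴)·π·(0.120)² = 0.004158 A·m².
Torque on a magnetic dipole: τ = mB sinθ.
τ = (0.004158)(4.96×10⁻⁴)·sin135° = 1.458×10⁻⁶ N·m.

τ ≈ 1.46×10⁻⁶ N·m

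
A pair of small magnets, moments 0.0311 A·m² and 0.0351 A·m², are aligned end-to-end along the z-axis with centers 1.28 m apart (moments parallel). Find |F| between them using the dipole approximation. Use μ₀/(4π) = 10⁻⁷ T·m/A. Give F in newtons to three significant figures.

F ≈ 2.44×10⁻¹⁰ N

On-axis B of dipole 1: B = (μ₀/4π)·2m₁/r³. Force on dipole 2: F = m₂·dB/dr.
dB/dr = −(μ₀/4π)·6m₁/r⁴, so |F| = (μ₀/4π)·6m₁m₂/r⁴.
F = 6(10⁻⁷)(0.0311)(0.0351)/(1.28)⁴ = 2.440×10⁻¹⁰ N.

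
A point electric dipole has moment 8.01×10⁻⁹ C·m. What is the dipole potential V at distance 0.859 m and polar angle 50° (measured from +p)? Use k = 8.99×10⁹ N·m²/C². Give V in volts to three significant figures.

The dipole potential is V = kp cosθ / r².
V = (8.99×10⁹)(8.01×10⁻⁹)·cos50° / (0.859)² = 62.73 V.

V ≈ 62.7 V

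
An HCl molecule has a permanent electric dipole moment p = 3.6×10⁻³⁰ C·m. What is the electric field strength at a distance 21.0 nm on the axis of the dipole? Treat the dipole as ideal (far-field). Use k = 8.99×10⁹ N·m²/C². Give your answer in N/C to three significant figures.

E ≈ 6990 N/C

On the dipole axis E = 2kp/r³.
E = 2·(8.99×10⁹)(3.60×10⁻³⁰) / (2.10×10⁻⁸)³ = 6989 N/C.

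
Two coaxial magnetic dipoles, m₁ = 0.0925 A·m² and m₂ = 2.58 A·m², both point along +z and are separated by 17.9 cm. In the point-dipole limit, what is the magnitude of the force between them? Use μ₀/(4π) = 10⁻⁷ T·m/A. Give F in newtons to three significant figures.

On-axis B of dipole 1: B = (μ₀/4π)·2m₁/r³. Force on dipole 2: F = m₂·dB/dr.
dB/dr = −(μ₀/4π)·6m₁/r⁴, so |F| = (μ₀/4π)·6m₁m₂/r⁴.
F = 6(10⁻⁷)(0.0925)(2.58)/(0.179)⁴ = 1.395×10⁻⁴ N.

F ≈ 1.39×10⁻⁴ N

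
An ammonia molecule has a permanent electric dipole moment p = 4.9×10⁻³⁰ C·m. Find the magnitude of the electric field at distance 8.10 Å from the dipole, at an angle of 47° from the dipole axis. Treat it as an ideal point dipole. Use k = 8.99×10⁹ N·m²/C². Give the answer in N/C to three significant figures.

At angle θ the dipole field magnitude is E = (kp/r³)·√(1 + 3cos²θ).
kp/r³ = (8.99×10⁹)(4.90×10⁻³⁰) / (8.10×10⁻¹⁰)³ = 8.289×10⁷ N/C.
√(1 + 3cos²47°) = √(1 + 3·0.4651) = √2.3954 ≈ 1.5477.
E ≈ 8.289×10⁷ × 1.548 = 1.283×10⁸ N/C.

E ≈ 1.28×10⁸ N/C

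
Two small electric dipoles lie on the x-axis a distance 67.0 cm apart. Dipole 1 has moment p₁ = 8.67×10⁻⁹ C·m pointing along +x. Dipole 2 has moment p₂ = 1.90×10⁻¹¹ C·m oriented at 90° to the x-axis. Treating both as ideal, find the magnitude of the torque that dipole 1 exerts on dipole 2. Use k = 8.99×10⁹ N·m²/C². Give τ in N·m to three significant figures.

τ ≈ 9.85×10⁻⁹ N·m

The second dipole sits on the axis of the first, so the field there is axial: E₁ = 2kp₁/r³ along +x.
E₁ = 2(8.99×10⁹)(8.67×10⁻⁹)/(0.670)³ = 518.3 N/C.
Torque on the second dipole: τ = p₂ E₁ sinθ.
τ = (1.90×10⁻¹¹)(518.3)·sin90° = 9.848×10⁻⁹ N·m.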